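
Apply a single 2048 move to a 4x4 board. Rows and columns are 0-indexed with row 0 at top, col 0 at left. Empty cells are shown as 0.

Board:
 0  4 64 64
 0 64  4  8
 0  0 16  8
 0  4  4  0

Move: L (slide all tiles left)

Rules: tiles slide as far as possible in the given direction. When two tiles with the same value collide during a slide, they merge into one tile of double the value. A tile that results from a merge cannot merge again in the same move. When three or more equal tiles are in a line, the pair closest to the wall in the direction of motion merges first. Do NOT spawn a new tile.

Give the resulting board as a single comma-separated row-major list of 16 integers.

Answer: 4, 128, 0, 0, 64, 4, 8, 0, 16, 8, 0, 0, 8, 0, 0, 0

Derivation:
Slide left:
row 0: [0, 4, 64, 64] -> [4, 128, 0, 0]
row 1: [0, 64, 4, 8] -> [64, 4, 8, 0]
row 2: [0, 0, 16, 8] -> [16, 8, 0, 0]
row 3: [0, 4, 4, 0] -> [8, 0, 0, 0]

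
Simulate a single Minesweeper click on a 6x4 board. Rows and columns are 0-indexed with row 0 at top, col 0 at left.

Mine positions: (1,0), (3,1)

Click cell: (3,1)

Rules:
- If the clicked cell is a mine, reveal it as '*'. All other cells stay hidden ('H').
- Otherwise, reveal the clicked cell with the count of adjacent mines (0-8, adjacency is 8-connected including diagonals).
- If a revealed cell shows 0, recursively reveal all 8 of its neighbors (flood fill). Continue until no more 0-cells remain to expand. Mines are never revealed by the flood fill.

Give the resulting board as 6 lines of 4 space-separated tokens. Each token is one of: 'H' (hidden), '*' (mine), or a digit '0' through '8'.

H H H H
H H H H
H H H H
H * H H
H H H H
H H H H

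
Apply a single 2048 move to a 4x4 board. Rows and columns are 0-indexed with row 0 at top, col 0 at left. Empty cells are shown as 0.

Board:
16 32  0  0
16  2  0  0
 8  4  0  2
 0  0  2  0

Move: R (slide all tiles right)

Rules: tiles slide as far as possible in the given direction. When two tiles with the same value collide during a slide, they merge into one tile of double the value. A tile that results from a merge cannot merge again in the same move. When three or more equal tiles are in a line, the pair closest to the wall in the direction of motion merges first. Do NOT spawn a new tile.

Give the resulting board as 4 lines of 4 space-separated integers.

Answer:  0  0 16 32
 0  0 16  2
 0  8  4  2
 0  0  0  2

Derivation:
Slide right:
row 0: [16, 32, 0, 0] -> [0, 0, 16, 32]
row 1: [16, 2, 0, 0] -> [0, 0, 16, 2]
row 2: [8, 4, 0, 2] -> [0, 8, 4, 2]
row 3: [0, 0, 2, 0] -> [0, 0, 0, 2]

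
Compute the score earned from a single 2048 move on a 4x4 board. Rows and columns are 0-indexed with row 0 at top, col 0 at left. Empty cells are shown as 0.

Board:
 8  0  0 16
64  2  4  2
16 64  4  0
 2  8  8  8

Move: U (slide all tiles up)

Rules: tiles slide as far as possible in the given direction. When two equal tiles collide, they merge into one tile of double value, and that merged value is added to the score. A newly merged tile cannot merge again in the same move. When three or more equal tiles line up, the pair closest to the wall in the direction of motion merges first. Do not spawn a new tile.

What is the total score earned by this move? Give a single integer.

Answer: 8

Derivation:
Slide up:
col 0: [8, 64, 16, 2] -> [8, 64, 16, 2]  score +0 (running 0)
col 1: [0, 2, 64, 8] -> [2, 64, 8, 0]  score +0 (running 0)
col 2: [0, 4, 4, 8] -> [8, 8, 0, 0]  score +8 (running 8)
col 3: [16, 2, 0, 8] -> [16, 2, 8, 0]  score +0 (running 8)
Board after move:
 8  2  8 16
64 64  8  2
16  8  0  8
 2  0  0  0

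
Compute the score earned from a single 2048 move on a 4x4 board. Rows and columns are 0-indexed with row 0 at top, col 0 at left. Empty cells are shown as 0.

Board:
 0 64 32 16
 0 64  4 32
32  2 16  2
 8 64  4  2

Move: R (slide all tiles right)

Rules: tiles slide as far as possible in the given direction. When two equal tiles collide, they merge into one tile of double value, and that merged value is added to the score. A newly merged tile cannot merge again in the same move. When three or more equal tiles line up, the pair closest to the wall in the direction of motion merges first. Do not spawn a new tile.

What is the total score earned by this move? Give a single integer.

Answer: 0

Derivation:
Slide right:
row 0: [0, 64, 32, 16] -> [0, 64, 32, 16]  score +0 (running 0)
row 1: [0, 64, 4, 32] -> [0, 64, 4, 32]  score +0 (running 0)
row 2: [32, 2, 16, 2] -> [32, 2, 16, 2]  score +0 (running 0)
row 3: [8, 64, 4, 2] -> [8, 64, 4, 2]  score +0 (running 0)
Board after move:
 0 64 32 16
 0 64  4 32
32  2 16  2
 8 64  4  2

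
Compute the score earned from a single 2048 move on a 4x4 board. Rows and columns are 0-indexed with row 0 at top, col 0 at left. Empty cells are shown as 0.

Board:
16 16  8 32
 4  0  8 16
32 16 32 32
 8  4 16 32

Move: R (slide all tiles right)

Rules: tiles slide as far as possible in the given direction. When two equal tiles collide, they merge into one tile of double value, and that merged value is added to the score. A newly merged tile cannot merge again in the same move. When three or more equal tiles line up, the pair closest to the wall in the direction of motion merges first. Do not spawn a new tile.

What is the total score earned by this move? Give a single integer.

Slide right:
row 0: [16, 16, 8, 32] -> [0, 32, 8, 32]  score +32 (running 32)
row 1: [4, 0, 8, 16] -> [0, 4, 8, 16]  score +0 (running 32)
row 2: [32, 16, 32, 32] -> [0, 32, 16, 64]  score +64 (running 96)
row 3: [8, 4, 16, 32] -> [8, 4, 16, 32]  score +0 (running 96)
Board after move:
 0 32  8 32
 0  4  8 16
 0 32 16 64
 8  4 16 32

Answer: 96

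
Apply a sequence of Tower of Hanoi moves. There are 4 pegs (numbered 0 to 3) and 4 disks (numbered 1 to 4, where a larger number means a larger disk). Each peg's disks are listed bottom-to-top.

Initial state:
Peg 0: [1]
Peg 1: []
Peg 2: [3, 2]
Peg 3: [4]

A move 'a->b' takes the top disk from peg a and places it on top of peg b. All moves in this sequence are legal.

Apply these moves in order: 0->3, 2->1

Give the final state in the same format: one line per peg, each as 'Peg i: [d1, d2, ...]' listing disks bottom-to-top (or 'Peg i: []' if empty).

After move 1 (0->3):
Peg 0: []
Peg 1: []
Peg 2: [3, 2]
Peg 3: [4, 1]

After move 2 (2->1):
Peg 0: []
Peg 1: [2]
Peg 2: [3]
Peg 3: [4, 1]

Answer: Peg 0: []
Peg 1: [2]
Peg 2: [3]
Peg 3: [4, 1]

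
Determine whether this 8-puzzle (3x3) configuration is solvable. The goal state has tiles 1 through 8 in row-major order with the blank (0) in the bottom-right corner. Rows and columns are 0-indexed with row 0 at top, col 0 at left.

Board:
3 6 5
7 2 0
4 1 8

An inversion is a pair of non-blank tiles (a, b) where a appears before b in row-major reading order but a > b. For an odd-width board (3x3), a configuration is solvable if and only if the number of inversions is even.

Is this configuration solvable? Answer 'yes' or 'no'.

Inversions (pairs i<j in row-major order where tile[i] > tile[j] > 0): 14
14 is even, so the puzzle is solvable.

Answer: yes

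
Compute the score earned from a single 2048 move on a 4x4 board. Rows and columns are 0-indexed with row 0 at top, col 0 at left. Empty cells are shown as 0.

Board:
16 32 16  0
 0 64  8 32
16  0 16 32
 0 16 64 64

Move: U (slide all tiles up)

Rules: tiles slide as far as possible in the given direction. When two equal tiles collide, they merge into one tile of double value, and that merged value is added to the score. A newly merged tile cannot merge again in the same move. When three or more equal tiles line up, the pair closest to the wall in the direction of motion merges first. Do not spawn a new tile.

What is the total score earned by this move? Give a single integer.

Answer: 96

Derivation:
Slide up:
col 0: [16, 0, 16, 0] -> [32, 0, 0, 0]  score +32 (running 32)
col 1: [32, 64, 0, 16] -> [32, 64, 16, 0]  score +0 (running 32)
col 2: [16, 8, 16, 64] -> [16, 8, 16, 64]  score +0 (running 32)
col 3: [0, 32, 32, 64] -> [64, 64, 0, 0]  score +64 (running 96)
Board after move:
32 32 16 64
 0 64  8 64
 0 16 16  0
 0  0 64  0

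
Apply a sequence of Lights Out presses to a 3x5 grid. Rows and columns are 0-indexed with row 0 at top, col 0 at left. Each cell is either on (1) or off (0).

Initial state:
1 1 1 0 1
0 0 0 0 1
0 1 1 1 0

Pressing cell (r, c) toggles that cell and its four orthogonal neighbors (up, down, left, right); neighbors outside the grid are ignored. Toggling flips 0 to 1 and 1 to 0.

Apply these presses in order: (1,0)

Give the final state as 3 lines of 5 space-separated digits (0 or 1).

Answer: 0 1 1 0 1
1 1 0 0 1
1 1 1 1 0

Derivation:
After press 1 at (1,0):
0 1 1 0 1
1 1 0 0 1
1 1 1 1 0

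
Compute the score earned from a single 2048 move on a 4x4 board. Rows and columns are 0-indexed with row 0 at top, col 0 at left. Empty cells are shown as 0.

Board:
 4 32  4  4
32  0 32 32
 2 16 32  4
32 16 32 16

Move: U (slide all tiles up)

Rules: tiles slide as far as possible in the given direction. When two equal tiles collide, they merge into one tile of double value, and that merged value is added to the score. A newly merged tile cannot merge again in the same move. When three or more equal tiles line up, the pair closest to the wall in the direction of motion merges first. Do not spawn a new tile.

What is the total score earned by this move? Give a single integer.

Answer: 96

Derivation:
Slide up:
col 0: [4, 32, 2, 32] -> [4, 32, 2, 32]  score +0 (running 0)
col 1: [32, 0, 16, 16] -> [32, 32, 0, 0]  score +32 (running 32)
col 2: [4, 32, 32, 32] -> [4, 64, 32, 0]  score +64 (running 96)
col 3: [4, 32, 4, 16] -> [4, 32, 4, 16]  score +0 (running 96)
Board after move:
 4 32  4  4
32 32 64 32
 2  0 32  4
32  0  0 16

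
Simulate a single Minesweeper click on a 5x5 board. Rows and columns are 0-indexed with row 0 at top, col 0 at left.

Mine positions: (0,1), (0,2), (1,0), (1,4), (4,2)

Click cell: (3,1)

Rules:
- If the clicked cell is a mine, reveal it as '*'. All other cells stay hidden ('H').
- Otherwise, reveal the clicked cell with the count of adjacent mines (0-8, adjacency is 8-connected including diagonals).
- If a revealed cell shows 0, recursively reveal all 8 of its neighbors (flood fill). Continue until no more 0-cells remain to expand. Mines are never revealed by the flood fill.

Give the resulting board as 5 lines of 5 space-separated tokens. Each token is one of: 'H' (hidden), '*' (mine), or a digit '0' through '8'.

H H H H H
H H H H H
H H H H H
H 1 H H H
H H H H H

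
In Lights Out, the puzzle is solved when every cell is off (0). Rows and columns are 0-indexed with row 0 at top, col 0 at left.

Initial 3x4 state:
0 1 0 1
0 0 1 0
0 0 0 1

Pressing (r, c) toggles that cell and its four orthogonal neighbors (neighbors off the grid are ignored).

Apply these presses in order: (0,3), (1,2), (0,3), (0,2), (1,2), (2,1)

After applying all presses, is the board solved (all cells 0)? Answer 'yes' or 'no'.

After press 1 at (0,3):
0 1 1 0
0 0 1 1
0 0 0 1

After press 2 at (1,2):
0 1 0 0
0 1 0 0
0 0 1 1

After press 3 at (0,3):
0 1 1 1
0 1 0 1
0 0 1 1

After press 4 at (0,2):
0 0 0 0
0 1 1 1
0 0 1 1

After press 5 at (1,2):
0 0 1 0
0 0 0 0
0 0 0 1

After press 6 at (2,1):
0 0 1 0
0 1 0 0
1 1 1 1

Lights still on: 6

Answer: no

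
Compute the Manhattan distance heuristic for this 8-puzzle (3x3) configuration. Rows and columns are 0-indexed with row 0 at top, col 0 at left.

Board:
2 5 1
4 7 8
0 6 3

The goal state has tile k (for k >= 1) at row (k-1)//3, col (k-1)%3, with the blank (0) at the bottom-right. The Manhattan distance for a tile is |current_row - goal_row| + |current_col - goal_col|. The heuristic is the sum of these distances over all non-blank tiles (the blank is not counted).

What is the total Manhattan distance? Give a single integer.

Answer: 12

Derivation:
Tile 2: (0,0)->(0,1) = 1
Tile 5: (0,1)->(1,1) = 1
Tile 1: (0,2)->(0,0) = 2
Tile 4: (1,0)->(1,0) = 0
Tile 7: (1,1)->(2,0) = 2
Tile 8: (1,2)->(2,1) = 2
Tile 6: (2,1)->(1,2) = 2
Tile 3: (2,2)->(0,2) = 2
Sum: 1 + 1 + 2 + 0 + 2 + 2 + 2 + 2 = 12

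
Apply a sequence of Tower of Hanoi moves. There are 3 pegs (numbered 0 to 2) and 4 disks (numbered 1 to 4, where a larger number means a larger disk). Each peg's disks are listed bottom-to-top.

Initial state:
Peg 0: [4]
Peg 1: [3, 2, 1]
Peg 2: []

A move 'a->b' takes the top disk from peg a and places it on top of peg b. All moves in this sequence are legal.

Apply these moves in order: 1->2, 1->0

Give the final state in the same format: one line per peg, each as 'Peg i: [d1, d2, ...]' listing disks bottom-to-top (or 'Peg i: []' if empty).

After move 1 (1->2):
Peg 0: [4]
Peg 1: [3, 2]
Peg 2: [1]

After move 2 (1->0):
Peg 0: [4, 2]
Peg 1: [3]
Peg 2: [1]

Answer: Peg 0: [4, 2]
Peg 1: [3]
Peg 2: [1]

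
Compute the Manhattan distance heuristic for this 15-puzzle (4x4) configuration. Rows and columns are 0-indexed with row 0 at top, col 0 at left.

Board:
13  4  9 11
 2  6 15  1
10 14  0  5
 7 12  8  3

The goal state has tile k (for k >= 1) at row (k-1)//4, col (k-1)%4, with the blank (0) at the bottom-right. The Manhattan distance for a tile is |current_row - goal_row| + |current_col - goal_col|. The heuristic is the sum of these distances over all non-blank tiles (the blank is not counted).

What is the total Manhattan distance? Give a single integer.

Answer: 40

Derivation:
Tile 13: (0,0)->(3,0) = 3
Tile 4: (0,1)->(0,3) = 2
Tile 9: (0,2)->(2,0) = 4
Tile 11: (0,3)->(2,2) = 3
Tile 2: (1,0)->(0,1) = 2
Tile 6: (1,1)->(1,1) = 0
Tile 15: (1,2)->(3,2) = 2
Tile 1: (1,3)->(0,0) = 4
Tile 10: (2,0)->(2,1) = 1
Tile 14: (2,1)->(3,1) = 1
Tile 5: (2,3)->(1,0) = 4
Tile 7: (3,0)->(1,2) = 4
Tile 12: (3,1)->(2,3) = 3
Tile 8: (3,2)->(1,3) = 3
Tile 3: (3,3)->(0,2) = 4
Sum: 3 + 2 + 4 + 3 + 2 + 0 + 2 + 4 + 1 + 1 + 4 + 4 + 3 + 3 + 4 = 40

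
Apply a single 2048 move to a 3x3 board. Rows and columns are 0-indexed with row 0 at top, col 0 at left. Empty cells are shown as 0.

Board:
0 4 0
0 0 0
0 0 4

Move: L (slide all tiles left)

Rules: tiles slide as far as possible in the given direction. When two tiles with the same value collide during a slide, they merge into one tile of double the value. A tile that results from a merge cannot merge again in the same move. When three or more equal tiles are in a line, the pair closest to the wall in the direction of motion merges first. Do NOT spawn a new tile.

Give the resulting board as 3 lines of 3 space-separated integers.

Slide left:
row 0: [0, 4, 0] -> [4, 0, 0]
row 1: [0, 0, 0] -> [0, 0, 0]
row 2: [0, 0, 4] -> [4, 0, 0]

Answer: 4 0 0
0 0 0
4 0 0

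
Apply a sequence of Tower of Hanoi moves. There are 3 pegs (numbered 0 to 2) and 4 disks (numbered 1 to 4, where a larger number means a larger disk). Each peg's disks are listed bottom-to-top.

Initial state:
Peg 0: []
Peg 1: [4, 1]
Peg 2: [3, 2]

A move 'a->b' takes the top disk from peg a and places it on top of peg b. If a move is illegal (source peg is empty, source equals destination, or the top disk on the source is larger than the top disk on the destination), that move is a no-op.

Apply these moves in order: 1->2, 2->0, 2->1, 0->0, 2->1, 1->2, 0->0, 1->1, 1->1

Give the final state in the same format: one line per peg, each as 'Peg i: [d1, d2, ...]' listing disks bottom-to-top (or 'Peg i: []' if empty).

After move 1 (1->2):
Peg 0: []
Peg 1: [4]
Peg 2: [3, 2, 1]

After move 2 (2->0):
Peg 0: [1]
Peg 1: [4]
Peg 2: [3, 2]

After move 3 (2->1):
Peg 0: [1]
Peg 1: [4, 2]
Peg 2: [3]

After move 4 (0->0):
Peg 0: [1]
Peg 1: [4, 2]
Peg 2: [3]

After move 5 (2->1):
Peg 0: [1]
Peg 1: [4, 2]
Peg 2: [3]

After move 6 (1->2):
Peg 0: [1]
Peg 1: [4]
Peg 2: [3, 2]

After move 7 (0->0):
Peg 0: [1]
Peg 1: [4]
Peg 2: [3, 2]

After move 8 (1->1):
Peg 0: [1]
Peg 1: [4]
Peg 2: [3, 2]

After move 9 (1->1):
Peg 0: [1]
Peg 1: [4]
Peg 2: [3, 2]

Answer: Peg 0: [1]
Peg 1: [4]
Peg 2: [3, 2]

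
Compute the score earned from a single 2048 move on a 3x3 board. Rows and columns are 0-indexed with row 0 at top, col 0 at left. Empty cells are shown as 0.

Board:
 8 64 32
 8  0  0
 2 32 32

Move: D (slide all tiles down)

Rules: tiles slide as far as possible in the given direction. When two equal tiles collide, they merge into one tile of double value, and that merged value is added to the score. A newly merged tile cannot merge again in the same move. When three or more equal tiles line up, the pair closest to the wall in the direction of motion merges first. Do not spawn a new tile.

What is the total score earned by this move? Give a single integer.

Answer: 80

Derivation:
Slide down:
col 0: [8, 8, 2] -> [0, 16, 2]  score +16 (running 16)
col 1: [64, 0, 32] -> [0, 64, 32]  score +0 (running 16)
col 2: [32, 0, 32] -> [0, 0, 64]  score +64 (running 80)
Board after move:
 0  0  0
16 64  0
 2 32 64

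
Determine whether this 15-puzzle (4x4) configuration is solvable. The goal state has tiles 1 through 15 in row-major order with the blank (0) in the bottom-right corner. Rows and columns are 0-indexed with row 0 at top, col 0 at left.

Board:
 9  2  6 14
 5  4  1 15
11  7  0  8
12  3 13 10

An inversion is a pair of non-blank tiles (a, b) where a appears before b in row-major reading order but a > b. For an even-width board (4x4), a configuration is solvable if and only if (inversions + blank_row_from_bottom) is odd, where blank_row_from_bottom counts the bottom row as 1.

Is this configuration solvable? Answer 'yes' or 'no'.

Inversions: 44
Blank is in row 2 (0-indexed from top), which is row 2 counting from the bottom (bottom = 1).
44 + 2 = 46, which is even, so the puzzle is not solvable.

Answer: no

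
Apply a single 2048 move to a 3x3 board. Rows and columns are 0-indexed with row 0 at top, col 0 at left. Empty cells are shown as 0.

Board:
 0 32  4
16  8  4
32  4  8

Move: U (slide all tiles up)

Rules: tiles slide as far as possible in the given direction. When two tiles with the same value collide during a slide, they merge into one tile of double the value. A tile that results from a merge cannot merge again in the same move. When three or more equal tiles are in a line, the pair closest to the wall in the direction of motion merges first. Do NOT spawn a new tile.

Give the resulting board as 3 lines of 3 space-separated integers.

Slide up:
col 0: [0, 16, 32] -> [16, 32, 0]
col 1: [32, 8, 4] -> [32, 8, 4]
col 2: [4, 4, 8] -> [8, 8, 0]

Answer: 16 32  8
32  8  8
 0  4  0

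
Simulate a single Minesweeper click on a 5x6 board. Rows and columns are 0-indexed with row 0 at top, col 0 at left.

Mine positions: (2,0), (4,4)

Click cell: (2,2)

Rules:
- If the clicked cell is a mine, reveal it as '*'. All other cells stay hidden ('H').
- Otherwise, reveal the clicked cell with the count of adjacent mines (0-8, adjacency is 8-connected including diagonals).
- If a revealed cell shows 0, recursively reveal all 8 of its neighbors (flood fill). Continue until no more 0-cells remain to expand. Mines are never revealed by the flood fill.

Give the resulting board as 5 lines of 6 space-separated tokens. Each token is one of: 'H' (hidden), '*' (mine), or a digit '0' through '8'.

0 0 0 0 0 0
1 1 0 0 0 0
H 1 0 0 0 0
1 1 0 1 1 1
0 0 0 1 H H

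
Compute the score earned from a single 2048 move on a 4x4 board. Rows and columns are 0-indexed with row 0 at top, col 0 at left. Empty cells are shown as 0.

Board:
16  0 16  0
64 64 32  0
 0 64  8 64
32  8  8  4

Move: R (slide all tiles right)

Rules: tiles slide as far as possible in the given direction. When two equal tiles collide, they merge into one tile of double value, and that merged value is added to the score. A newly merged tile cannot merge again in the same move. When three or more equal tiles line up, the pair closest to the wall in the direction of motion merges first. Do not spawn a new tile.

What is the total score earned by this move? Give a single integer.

Answer: 176

Derivation:
Slide right:
row 0: [16, 0, 16, 0] -> [0, 0, 0, 32]  score +32 (running 32)
row 1: [64, 64, 32, 0] -> [0, 0, 128, 32]  score +128 (running 160)
row 2: [0, 64, 8, 64] -> [0, 64, 8, 64]  score +0 (running 160)
row 3: [32, 8, 8, 4] -> [0, 32, 16, 4]  score +16 (running 176)
Board after move:
  0   0   0  32
  0   0 128  32
  0  64   8  64
  0  32  16   4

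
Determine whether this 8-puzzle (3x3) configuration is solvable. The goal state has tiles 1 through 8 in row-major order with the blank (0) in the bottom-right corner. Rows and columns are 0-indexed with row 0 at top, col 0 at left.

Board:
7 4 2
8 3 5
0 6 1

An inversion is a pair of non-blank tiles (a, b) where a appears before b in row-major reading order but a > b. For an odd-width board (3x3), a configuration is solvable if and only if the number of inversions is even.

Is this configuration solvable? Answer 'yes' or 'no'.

Answer: no

Derivation:
Inversions (pairs i<j in row-major order where tile[i] > tile[j] > 0): 17
17 is odd, so the puzzle is not solvable.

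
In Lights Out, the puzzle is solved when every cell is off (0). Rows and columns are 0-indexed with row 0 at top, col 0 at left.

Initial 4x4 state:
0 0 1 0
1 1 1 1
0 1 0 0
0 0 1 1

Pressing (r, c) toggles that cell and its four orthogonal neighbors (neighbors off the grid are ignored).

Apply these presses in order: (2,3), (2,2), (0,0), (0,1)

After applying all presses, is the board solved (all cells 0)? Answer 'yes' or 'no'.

Answer: yes

Derivation:
After press 1 at (2,3):
0 0 1 0
1 1 1 0
0 1 1 1
0 0 1 0

After press 2 at (2,2):
0 0 1 0
1 1 0 0
0 0 0 0
0 0 0 0

After press 3 at (0,0):
1 1 1 0
0 1 0 0
0 0 0 0
0 0 0 0

After press 4 at (0,1):
0 0 0 0
0 0 0 0
0 0 0 0
0 0 0 0

Lights still on: 0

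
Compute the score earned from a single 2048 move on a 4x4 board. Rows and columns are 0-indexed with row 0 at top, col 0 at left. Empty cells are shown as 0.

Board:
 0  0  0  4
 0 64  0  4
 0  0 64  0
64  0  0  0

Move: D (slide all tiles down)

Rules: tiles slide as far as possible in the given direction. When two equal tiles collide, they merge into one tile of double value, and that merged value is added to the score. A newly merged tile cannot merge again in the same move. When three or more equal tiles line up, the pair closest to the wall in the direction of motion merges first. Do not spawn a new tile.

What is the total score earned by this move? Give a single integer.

Answer: 8

Derivation:
Slide down:
col 0: [0, 0, 0, 64] -> [0, 0, 0, 64]  score +0 (running 0)
col 1: [0, 64, 0, 0] -> [0, 0, 0, 64]  score +0 (running 0)
col 2: [0, 0, 64, 0] -> [0, 0, 0, 64]  score +0 (running 0)
col 3: [4, 4, 0, 0] -> [0, 0, 0, 8]  score +8 (running 8)
Board after move:
 0  0  0  0
 0  0  0  0
 0  0  0  0
64 64 64  8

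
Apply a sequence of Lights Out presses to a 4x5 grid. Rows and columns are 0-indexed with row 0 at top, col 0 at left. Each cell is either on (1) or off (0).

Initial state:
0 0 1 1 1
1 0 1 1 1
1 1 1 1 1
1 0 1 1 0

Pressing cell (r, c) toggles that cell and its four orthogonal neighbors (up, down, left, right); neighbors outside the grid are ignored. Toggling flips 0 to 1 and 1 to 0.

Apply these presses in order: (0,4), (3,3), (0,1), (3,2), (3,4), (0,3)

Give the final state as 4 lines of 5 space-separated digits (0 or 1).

After press 1 at (0,4):
0 0 1 0 0
1 0 1 1 0
1 1 1 1 1
1 0 1 1 0

After press 2 at (3,3):
0 0 1 0 0
1 0 1 1 0
1 1 1 0 1
1 0 0 0 1

After press 3 at (0,1):
1 1 0 0 0
1 1 1 1 0
1 1 1 0 1
1 0 0 0 1

After press 4 at (3,2):
1 1 0 0 0
1 1 1 1 0
1 1 0 0 1
1 1 1 1 1

After press 5 at (3,4):
1 1 0 0 0
1 1 1 1 0
1 1 0 0 0
1 1 1 0 0

After press 6 at (0,3):
1 1 1 1 1
1 1 1 0 0
1 1 0 0 0
1 1 1 0 0

Answer: 1 1 1 1 1
1 1 1 0 0
1 1 0 0 0
1 1 1 0 0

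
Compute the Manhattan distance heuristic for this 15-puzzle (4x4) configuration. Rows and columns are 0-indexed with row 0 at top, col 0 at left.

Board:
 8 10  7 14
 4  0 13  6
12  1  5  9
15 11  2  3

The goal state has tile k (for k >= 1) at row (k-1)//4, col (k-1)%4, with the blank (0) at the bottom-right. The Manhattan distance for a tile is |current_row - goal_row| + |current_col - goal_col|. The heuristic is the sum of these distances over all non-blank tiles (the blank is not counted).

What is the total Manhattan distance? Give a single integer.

Answer: 46

Derivation:
Tile 8: at (0,0), goal (1,3), distance |0-1|+|0-3| = 4
Tile 10: at (0,1), goal (2,1), distance |0-2|+|1-1| = 2
Tile 7: at (0,2), goal (1,2), distance |0-1|+|2-2| = 1
Tile 14: at (0,3), goal (3,1), distance |0-3|+|3-1| = 5
Tile 4: at (1,0), goal (0,3), distance |1-0|+|0-3| = 4
Tile 13: at (1,2), goal (3,0), distance |1-3|+|2-0| = 4
Tile 6: at (1,3), goal (1,1), distance |1-1|+|3-1| = 2
Tile 12: at (2,0), goal (2,3), distance |2-2|+|0-3| = 3
Tile 1: at (2,1), goal (0,0), distance |2-0|+|1-0| = 3
Tile 5: at (2,2), goal (1,0), distance |2-1|+|2-0| = 3
Tile 9: at (2,3), goal (2,0), distance |2-2|+|3-0| = 3
Tile 15: at (3,0), goal (3,2), distance |3-3|+|0-2| = 2
Tile 11: at (3,1), goal (2,2), distance |3-2|+|1-2| = 2
Tile 2: at (3,2), goal (0,1), distance |3-0|+|2-1| = 4
Tile 3: at (3,3), goal (0,2), distance |3-0|+|3-2| = 4
Sum: 4 + 2 + 1 + 5 + 4 + 4 + 2 + 3 + 3 + 3 + 3 + 2 + 2 + 4 + 4 = 46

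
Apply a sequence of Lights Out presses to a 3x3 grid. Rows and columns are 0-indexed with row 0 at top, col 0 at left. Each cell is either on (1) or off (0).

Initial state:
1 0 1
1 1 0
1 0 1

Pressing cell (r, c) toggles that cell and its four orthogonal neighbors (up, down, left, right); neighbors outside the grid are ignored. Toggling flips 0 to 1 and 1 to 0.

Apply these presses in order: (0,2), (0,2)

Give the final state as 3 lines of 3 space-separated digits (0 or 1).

After press 1 at (0,2):
1 1 0
1 1 1
1 0 1

After press 2 at (0,2):
1 0 1
1 1 0
1 0 1

Answer: 1 0 1
1 1 0
1 0 1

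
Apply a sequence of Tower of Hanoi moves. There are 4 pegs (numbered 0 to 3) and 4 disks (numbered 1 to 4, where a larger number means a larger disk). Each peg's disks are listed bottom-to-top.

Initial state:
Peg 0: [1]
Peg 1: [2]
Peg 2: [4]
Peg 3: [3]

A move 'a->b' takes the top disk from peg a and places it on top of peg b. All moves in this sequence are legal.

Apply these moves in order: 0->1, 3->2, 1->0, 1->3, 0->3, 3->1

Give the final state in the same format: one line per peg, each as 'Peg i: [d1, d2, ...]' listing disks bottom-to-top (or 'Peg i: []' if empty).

After move 1 (0->1):
Peg 0: []
Peg 1: [2, 1]
Peg 2: [4]
Peg 3: [3]

After move 2 (3->2):
Peg 0: []
Peg 1: [2, 1]
Peg 2: [4, 3]
Peg 3: []

After move 3 (1->0):
Peg 0: [1]
Peg 1: [2]
Peg 2: [4, 3]
Peg 3: []

After move 4 (1->3):
Peg 0: [1]
Peg 1: []
Peg 2: [4, 3]
Peg 3: [2]

After move 5 (0->3):
Peg 0: []
Peg 1: []
Peg 2: [4, 3]
Peg 3: [2, 1]

After move 6 (3->1):
Peg 0: []
Peg 1: [1]
Peg 2: [4, 3]
Peg 3: [2]

Answer: Peg 0: []
Peg 1: [1]
Peg 2: [4, 3]
Peg 3: [2]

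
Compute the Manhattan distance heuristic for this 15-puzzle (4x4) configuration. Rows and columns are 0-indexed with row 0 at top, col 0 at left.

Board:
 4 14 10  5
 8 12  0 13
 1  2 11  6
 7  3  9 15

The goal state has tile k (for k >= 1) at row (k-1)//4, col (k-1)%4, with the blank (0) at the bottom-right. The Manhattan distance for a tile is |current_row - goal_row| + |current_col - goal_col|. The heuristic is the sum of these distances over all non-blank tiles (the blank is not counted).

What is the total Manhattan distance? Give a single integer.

Tile 4: (0,0)->(0,3) = 3
Tile 14: (0,1)->(3,1) = 3
Tile 10: (0,2)->(2,1) = 3
Tile 5: (0,3)->(1,0) = 4
Tile 8: (1,0)->(1,3) = 3
Tile 12: (1,1)->(2,3) = 3
Tile 13: (1,3)->(3,0) = 5
Tile 1: (2,0)->(0,0) = 2
Tile 2: (2,1)->(0,1) = 2
Tile 11: (2,2)->(2,2) = 0
Tile 6: (2,3)->(1,1) = 3
Tile 7: (3,0)->(1,2) = 4
Tile 3: (3,1)->(0,2) = 4
Tile 9: (3,2)->(2,0) = 3
Tile 15: (3,3)->(3,2) = 1
Sum: 3 + 3 + 3 + 4 + 3 + 3 + 5 + 2 + 2 + 0 + 3 + 4 + 4 + 3 + 1 = 43

Answer: 43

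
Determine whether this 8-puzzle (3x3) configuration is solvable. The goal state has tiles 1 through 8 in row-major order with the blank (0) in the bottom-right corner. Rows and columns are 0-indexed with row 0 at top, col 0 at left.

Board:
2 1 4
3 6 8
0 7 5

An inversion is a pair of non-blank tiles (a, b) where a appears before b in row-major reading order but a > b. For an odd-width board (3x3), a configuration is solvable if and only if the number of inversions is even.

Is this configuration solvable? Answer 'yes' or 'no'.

Inversions (pairs i<j in row-major order where tile[i] > tile[j] > 0): 6
6 is even, so the puzzle is solvable.

Answer: yes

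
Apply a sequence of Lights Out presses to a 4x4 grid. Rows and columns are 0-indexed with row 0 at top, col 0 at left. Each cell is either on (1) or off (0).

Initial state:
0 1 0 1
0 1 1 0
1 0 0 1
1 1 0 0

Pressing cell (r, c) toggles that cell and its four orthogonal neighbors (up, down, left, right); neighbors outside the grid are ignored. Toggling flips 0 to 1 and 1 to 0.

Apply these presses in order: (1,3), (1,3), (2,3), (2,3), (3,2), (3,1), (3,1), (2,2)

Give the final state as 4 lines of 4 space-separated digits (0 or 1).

After press 1 at (1,3):
0 1 0 0
0 1 0 1
1 0 0 0
1 1 0 0

After press 2 at (1,3):
0 1 0 1
0 1 1 0
1 0 0 1
1 1 0 0

After press 3 at (2,3):
0 1 0 1
0 1 1 1
1 0 1 0
1 1 0 1

After press 4 at (2,3):
0 1 0 1
0 1 1 0
1 0 0 1
1 1 0 0

After press 5 at (3,2):
0 1 0 1
0 1 1 0
1 0 1 1
1 0 1 1

After press 6 at (3,1):
0 1 0 1
0 1 1 0
1 1 1 1
0 1 0 1

After press 7 at (3,1):
0 1 0 1
0 1 1 0
1 0 1 1
1 0 1 1

After press 8 at (2,2):
0 1 0 1
0 1 0 0
1 1 0 0
1 0 0 1

Answer: 0 1 0 1
0 1 0 0
1 1 0 0
1 0 0 1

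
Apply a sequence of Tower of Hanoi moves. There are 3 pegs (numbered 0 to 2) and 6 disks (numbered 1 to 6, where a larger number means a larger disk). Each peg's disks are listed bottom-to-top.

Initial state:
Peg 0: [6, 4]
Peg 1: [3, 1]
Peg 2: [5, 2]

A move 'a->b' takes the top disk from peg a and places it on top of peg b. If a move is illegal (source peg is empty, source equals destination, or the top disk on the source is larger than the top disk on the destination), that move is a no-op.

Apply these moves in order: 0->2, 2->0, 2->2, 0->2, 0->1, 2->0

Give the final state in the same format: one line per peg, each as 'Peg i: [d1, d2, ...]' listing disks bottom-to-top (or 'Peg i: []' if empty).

Answer: Peg 0: [6, 4, 2]
Peg 1: [3, 1]
Peg 2: [5]

Derivation:
After move 1 (0->2):
Peg 0: [6, 4]
Peg 1: [3, 1]
Peg 2: [5, 2]

After move 2 (2->0):
Peg 0: [6, 4, 2]
Peg 1: [3, 1]
Peg 2: [5]

After move 3 (2->2):
Peg 0: [6, 4, 2]
Peg 1: [3, 1]
Peg 2: [5]

After move 4 (0->2):
Peg 0: [6, 4]
Peg 1: [3, 1]
Peg 2: [5, 2]

After move 5 (0->1):
Peg 0: [6, 4]
Peg 1: [3, 1]
Peg 2: [5, 2]

After move 6 (2->0):
Peg 0: [6, 4, 2]
Peg 1: [3, 1]
Peg 2: [5]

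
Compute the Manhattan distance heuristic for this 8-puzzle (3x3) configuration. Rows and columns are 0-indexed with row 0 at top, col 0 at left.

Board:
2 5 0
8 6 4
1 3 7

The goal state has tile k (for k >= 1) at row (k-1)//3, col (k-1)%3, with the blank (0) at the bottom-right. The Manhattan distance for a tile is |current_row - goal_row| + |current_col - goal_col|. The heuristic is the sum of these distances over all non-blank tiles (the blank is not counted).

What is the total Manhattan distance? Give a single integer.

Answer: 14

Derivation:
Tile 2: (0,0)->(0,1) = 1
Tile 5: (0,1)->(1,1) = 1
Tile 8: (1,0)->(2,1) = 2
Tile 6: (1,1)->(1,2) = 1
Tile 4: (1,2)->(1,0) = 2
Tile 1: (2,0)->(0,0) = 2
Tile 3: (2,1)->(0,2) = 3
Tile 7: (2,2)->(2,0) = 2
Sum: 1 + 1 + 2 + 1 + 2 + 2 + 3 + 2 = 14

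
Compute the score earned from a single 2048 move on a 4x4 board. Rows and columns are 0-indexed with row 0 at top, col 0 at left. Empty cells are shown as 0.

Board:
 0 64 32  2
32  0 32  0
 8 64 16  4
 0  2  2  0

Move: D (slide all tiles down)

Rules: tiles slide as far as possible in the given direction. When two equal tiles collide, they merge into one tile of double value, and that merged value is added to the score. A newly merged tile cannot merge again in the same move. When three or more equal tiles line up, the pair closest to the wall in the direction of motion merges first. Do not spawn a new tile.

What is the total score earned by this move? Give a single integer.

Slide down:
col 0: [0, 32, 8, 0] -> [0, 0, 32, 8]  score +0 (running 0)
col 1: [64, 0, 64, 2] -> [0, 0, 128, 2]  score +128 (running 128)
col 2: [32, 32, 16, 2] -> [0, 64, 16, 2]  score +64 (running 192)
col 3: [2, 0, 4, 0] -> [0, 0, 2, 4]  score +0 (running 192)
Board after move:
  0   0   0   0
  0   0  64   0
 32 128  16   2
  8   2   2   4

Answer: 192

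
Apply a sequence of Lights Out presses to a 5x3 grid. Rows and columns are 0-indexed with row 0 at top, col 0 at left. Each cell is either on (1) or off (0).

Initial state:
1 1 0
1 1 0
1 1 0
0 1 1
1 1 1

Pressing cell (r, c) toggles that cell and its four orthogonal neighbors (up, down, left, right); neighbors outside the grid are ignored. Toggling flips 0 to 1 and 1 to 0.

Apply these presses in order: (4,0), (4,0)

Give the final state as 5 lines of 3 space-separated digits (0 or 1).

Answer: 1 1 0
1 1 0
1 1 0
0 1 1
1 1 1

Derivation:
After press 1 at (4,0):
1 1 0
1 1 0
1 1 0
1 1 1
0 0 1

After press 2 at (4,0):
1 1 0
1 1 0
1 1 0
0 1 1
1 1 1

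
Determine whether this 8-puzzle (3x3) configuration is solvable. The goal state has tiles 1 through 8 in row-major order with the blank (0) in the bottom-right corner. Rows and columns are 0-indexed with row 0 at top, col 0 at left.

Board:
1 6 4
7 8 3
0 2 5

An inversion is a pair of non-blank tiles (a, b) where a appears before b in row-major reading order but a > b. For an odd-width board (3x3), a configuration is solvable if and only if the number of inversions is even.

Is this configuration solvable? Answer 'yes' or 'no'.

Inversions (pairs i<j in row-major order where tile[i] > tile[j] > 0): 13
13 is odd, so the puzzle is not solvable.

Answer: no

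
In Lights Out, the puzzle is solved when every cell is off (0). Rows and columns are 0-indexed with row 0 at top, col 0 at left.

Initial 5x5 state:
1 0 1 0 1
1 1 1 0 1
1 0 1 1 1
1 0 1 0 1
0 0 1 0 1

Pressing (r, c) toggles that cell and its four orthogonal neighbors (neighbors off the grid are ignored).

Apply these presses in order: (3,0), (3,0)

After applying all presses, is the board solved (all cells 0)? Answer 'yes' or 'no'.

Answer: no

Derivation:
After press 1 at (3,0):
1 0 1 0 1
1 1 1 0 1
0 0 1 1 1
0 1 1 0 1
1 0 1 0 1

After press 2 at (3,0):
1 0 1 0 1
1 1 1 0 1
1 0 1 1 1
1 0 1 0 1
0 0 1 0 1

Lights still on: 16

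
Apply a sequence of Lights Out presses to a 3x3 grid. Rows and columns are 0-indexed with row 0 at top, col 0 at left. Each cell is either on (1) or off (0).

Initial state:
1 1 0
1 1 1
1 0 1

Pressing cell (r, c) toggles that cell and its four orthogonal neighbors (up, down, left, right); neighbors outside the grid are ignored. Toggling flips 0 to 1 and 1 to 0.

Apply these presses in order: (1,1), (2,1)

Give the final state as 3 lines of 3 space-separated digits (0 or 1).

After press 1 at (1,1):
1 0 0
0 0 0
1 1 1

After press 2 at (2,1):
1 0 0
0 1 0
0 0 0

Answer: 1 0 0
0 1 0
0 0 0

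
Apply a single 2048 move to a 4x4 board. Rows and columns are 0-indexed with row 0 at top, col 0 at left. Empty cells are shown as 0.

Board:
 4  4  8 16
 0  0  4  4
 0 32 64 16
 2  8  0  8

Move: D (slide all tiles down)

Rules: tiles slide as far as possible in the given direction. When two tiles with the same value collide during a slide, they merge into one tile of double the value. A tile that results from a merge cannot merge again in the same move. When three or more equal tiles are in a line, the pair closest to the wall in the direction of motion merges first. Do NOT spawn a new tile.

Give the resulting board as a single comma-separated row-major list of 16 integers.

Slide down:
col 0: [4, 0, 0, 2] -> [0, 0, 4, 2]
col 1: [4, 0, 32, 8] -> [0, 4, 32, 8]
col 2: [8, 4, 64, 0] -> [0, 8, 4, 64]
col 3: [16, 4, 16, 8] -> [16, 4, 16, 8]

Answer: 0, 0, 0, 16, 0, 4, 8, 4, 4, 32, 4, 16, 2, 8, 64, 8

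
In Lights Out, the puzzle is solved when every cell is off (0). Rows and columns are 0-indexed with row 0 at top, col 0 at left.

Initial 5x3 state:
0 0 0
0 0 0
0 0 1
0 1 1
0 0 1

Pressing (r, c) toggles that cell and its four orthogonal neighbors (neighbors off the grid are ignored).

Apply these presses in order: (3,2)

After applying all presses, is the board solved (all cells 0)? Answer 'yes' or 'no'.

Answer: yes

Derivation:
After press 1 at (3,2):
0 0 0
0 0 0
0 0 0
0 0 0
0 0 0

Lights still on: 0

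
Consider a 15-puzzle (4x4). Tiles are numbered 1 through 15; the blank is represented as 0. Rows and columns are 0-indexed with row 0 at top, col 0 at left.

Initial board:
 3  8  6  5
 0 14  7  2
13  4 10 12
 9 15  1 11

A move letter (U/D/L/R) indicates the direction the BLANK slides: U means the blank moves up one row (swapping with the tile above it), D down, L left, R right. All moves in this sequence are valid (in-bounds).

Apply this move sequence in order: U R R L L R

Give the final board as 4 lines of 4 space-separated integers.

Answer:  8  0  6  5
 3 14  7  2
13  4 10 12
 9 15  1 11

Derivation:
After move 1 (U):
 0  8  6  5
 3 14  7  2
13  4 10 12
 9 15  1 11

After move 2 (R):
 8  0  6  5
 3 14  7  2
13  4 10 12
 9 15  1 11

After move 3 (R):
 8  6  0  5
 3 14  7  2
13  4 10 12
 9 15  1 11

After move 4 (L):
 8  0  6  5
 3 14  7  2
13  4 10 12
 9 15  1 11

After move 5 (L):
 0  8  6  5
 3 14  7  2
13  4 10 12
 9 15  1 11

After move 6 (R):
 8  0  6  5
 3 14  7  2
13  4 10 12
 9 15  1 11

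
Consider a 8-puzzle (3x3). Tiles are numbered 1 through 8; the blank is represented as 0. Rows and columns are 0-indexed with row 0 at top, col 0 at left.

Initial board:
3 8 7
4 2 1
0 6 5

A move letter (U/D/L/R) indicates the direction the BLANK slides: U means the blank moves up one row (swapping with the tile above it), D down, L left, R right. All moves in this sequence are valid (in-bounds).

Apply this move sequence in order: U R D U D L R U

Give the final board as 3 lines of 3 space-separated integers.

After move 1 (U):
3 8 7
0 2 1
4 6 5

After move 2 (R):
3 8 7
2 0 1
4 6 5

After move 3 (D):
3 8 7
2 6 1
4 0 5

After move 4 (U):
3 8 7
2 0 1
4 6 5

After move 5 (D):
3 8 7
2 6 1
4 0 5

After move 6 (L):
3 8 7
2 6 1
0 4 5

After move 7 (R):
3 8 7
2 6 1
4 0 5

After move 8 (U):
3 8 7
2 0 1
4 6 5

Answer: 3 8 7
2 0 1
4 6 5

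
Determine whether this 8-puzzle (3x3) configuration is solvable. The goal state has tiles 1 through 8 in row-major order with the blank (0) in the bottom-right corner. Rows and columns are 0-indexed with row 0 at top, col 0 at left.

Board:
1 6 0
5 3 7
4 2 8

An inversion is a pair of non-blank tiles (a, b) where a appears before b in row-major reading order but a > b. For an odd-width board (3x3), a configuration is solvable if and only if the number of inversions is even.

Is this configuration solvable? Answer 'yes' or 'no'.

Answer: no

Derivation:
Inversions (pairs i<j in row-major order where tile[i] > tile[j] > 0): 11
11 is odd, so the puzzle is not solvable.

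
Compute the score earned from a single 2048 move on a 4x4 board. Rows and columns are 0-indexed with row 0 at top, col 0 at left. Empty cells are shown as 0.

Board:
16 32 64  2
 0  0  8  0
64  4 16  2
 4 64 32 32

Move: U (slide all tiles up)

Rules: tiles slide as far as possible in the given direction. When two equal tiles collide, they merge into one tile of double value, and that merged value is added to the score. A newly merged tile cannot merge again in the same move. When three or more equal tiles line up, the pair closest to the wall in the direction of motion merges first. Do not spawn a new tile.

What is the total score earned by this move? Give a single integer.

Answer: 4

Derivation:
Slide up:
col 0: [16, 0, 64, 4] -> [16, 64, 4, 0]  score +0 (running 0)
col 1: [32, 0, 4, 64] -> [32, 4, 64, 0]  score +0 (running 0)
col 2: [64, 8, 16, 32] -> [64, 8, 16, 32]  score +0 (running 0)
col 3: [2, 0, 2, 32] -> [4, 32, 0, 0]  score +4 (running 4)
Board after move:
16 32 64  4
64  4  8 32
 4 64 16  0
 0  0 32  0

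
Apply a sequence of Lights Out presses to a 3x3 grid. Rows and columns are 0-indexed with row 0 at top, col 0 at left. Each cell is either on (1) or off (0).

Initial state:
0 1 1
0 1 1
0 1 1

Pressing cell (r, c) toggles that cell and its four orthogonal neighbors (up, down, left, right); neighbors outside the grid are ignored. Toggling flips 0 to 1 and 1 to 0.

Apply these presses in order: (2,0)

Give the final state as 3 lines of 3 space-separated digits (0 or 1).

Answer: 0 1 1
1 1 1
1 0 1

Derivation:
After press 1 at (2,0):
0 1 1
1 1 1
1 0 1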